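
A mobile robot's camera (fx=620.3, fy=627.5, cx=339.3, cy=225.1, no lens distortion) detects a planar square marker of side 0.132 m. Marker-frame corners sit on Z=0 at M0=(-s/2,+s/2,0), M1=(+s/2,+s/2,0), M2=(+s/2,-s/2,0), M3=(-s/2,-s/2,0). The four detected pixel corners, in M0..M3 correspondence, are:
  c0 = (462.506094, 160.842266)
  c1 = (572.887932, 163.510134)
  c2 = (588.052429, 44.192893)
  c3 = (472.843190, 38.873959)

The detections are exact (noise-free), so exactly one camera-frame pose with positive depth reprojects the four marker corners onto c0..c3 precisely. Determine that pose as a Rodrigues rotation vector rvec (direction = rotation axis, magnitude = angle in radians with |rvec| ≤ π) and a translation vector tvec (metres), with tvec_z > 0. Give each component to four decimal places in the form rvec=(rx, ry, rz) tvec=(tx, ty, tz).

rvec=(0.2429, -0.1066, 0.0253) tvec=(0.2086, -0.1356, 0.6985)

Intrinsics K: fx=620.3, fy=627.5, cx=339.3, cy=225.1
Marker side s = 0.132 m; corners in marker frame (Z=0):
  M0 = (-0.0660, +0.0660, 0)
  M1 = (+0.0660, +0.0660, 0)
  M2 = (+0.0660, -0.0660, 0)
  M3 = (-0.0660, -0.0660, 0)
Detected image corners:
  c0 = (462.506094, 160.842266) px
  c1 = (572.887932, 163.510134) px
  c2 = (588.052429, 44.192893) px
  c3 = (472.843190, 38.873959) px
Planar DLT: solve 8×8 A·h = b for H (H[2,2]=1):
  H  [+935.41468 +82.32576 +524.50615]
  H  [+45.83040 +948.66805 +103.23590]
  H  [+0.15516 +0.34177 +1.00000]
B = K⁻¹H; ‖b₁‖=1.431671, ‖b₂‖=1.431671; λ = 2/(‖b₁‖+‖b₂‖) = 0.698485, sign → tz>0 ⇒ λ=+0.698485
r₁ = λ·B[:,0] = (+0.99404,+0.01214,+0.10838); r₂ = λ·B[:,1] = (-0.03787,+0.97035,+0.23872)
r₃ = r₁×r₂ = (-0.10227,-0.24140,+0.96502); SVD([r₁ r₂ r₃]) → R = UVᵀ:
  R  [+0.99404 -0.03787 -0.10227]
  R  [+0.01214 +0.97035 -0.24140]
  R  [+0.10838 +0.23872 +0.96502]
t = (+0.20855, -0.13565, +0.69848) m
tr R = 2.929408; θ = arccos((tr R − 1)/2) = 0.266479 rad = 15.268°
axis k = ((R−Rᵀ)₃₂, (R−Rᵀ)₁₃, (R−Rᵀ)₂₁) / (2 sinθ) = (+0.911604, -0.399952, +0.094958)
rvec = θ·k = (+0.242923, -0.106579, +0.025304)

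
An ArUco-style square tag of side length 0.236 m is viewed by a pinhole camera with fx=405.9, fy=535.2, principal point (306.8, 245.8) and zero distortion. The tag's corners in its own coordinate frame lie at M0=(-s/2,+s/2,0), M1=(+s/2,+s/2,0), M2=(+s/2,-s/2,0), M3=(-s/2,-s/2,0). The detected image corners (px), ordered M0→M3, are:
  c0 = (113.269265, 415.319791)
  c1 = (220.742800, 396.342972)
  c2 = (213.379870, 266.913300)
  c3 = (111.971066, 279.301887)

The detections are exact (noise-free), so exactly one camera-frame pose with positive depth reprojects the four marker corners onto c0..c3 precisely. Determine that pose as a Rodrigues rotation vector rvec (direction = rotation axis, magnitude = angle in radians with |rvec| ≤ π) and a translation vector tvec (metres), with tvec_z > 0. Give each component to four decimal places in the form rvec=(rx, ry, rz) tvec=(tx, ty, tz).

rvec=(-0.2556, -0.1613, -0.1101) tvec=(-0.3319, 0.1635, 0.9560)

Intrinsics K: fx=405.9, fy=535.2, cx=306.8, cy=245.8
Marker side s = 0.236 m; corners in marker frame (Z=0):
  M0 = (-0.1180, +0.1180, 0)
  M1 = (+0.1180, +0.1180, 0)
  M2 = (+0.1180, -0.1180, 0)
  M3 = (-0.1180, -0.1180, 0)
Detected image corners:
  c0 = (113.269265, 415.319791) px
  c1 = (220.742800, 396.342972) px
  c2 = (213.379870, 266.913300) px
  c3 = (111.971066, 279.301887) px
Planar DLT: solve 8×8 A·h = b for H (H[2,2]=1):
  H  [+471.89623 -23.16902 +165.88745]
  H  [-4.80243 +476.02558 +337.31726]
  H  [+0.18038 -0.25353 +1.00000]
B = K⁻¹H; ‖b₁‖=1.046023, ‖b₂‖=1.046023; λ = 2/(‖b₁‖+‖b₂‖) = 0.956002, sign → tz>0 ⇒ λ=+0.956002
r₁ = λ·B[:,0] = (+0.98110,-0.08777,+0.17244); r₂ = λ·B[:,1] = (+0.12863,+0.96162,-0.24238)
r₃ = r₁×r₂ = (-0.14455,+0.25998,+0.95473); SVD([r₁ r₂ r₃]) → R = UVᵀ:
  R  [+0.98110 +0.12863 -0.14455]
  R  [-0.08777 +0.96162 +0.25998]
  R  [+0.17244 -0.24238 +0.95473]
t = (-0.33189, +0.16347, +0.95600) m
tr R = 2.897453; θ = arccos((tr R − 1)/2) = 0.321614 rad = 18.427°
axis k = ((R−Rᵀ)₃₂, (R−Rᵀ)₁₃, (R−Rᵀ)₂₁) / (2 sinθ) = (-0.794618, -0.501405, -0.342308)
rvec = θ·k = (-0.255560, -0.161259, -0.110091)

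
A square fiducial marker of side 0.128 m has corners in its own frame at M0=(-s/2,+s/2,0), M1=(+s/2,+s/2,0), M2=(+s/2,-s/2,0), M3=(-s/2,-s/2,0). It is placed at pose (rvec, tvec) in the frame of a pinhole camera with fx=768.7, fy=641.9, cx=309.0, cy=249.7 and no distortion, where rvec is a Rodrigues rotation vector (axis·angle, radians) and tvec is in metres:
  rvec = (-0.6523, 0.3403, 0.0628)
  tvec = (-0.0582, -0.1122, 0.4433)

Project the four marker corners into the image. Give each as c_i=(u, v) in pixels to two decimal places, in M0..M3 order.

c0=(76.79, 162.20) c1=(292.40, 142.18) c2=(330.06, 17.58) c3=(143.42, 45.10)

Intrinsics K: fx=768.7, fy=641.9, cx=309.0, cy=249.7
Marker side s = 0.128 m; corners in marker frame (Z=0):
  M0 = (-0.0640, +0.0640, 0)
  M1 = (+0.0640, +0.0640, 0)
  M2 = (+0.0640, -0.0640, 0)
  M3 = (-0.0640, -0.0640, 0)
rvec = (-0.6523, 0.3403, 0.0628), |rvec| = θ = 0.73841 rad = 42.308°
Rodrigues: sinθ=0.67311, 1−cosθ=0.26046; R = I + sinθ·[k]× + (1−cosθ)·[k]×²:
    [+0.94280 -0.16328 +0.29064]
    [-0.04879 +0.79486 +0.60483]
    [-0.32978 -0.58441 +0.74143]
t = (-0.0582, -0.1122, 0.4433) m
M0: Pc = R·M0+t = (-0.12899, -0.05821, +0.42700); u = 768.7·(-0.12899)/0.42700 + 309.0 = 76.7912, v = 641.9·(-0.05821)/0.42700 + 249.7 = 162.2004
M1: Pc = R·M1+t = (-0.00831, -0.06445, +0.38479); u = 768.7·(-0.00831)/0.38479 + 309.0 = 292.3969, v = 641.9·(-0.06445)/0.38479 + 249.7 = 142.1838
M2: Pc = R·M2+t = (+0.01259, -0.16619, +0.45960); u = 768.7·(+0.01259)/0.45960 + 309.0 = 330.0561, v = 641.9·(-0.16619)/0.45960 + 249.7 = 17.5840
M3: Pc = R·M3+t = (-0.10809, -0.15995, +0.50181); u = 768.7·(-0.10809)/0.50181 + 309.0 = 143.4228, v = 641.9·(-0.15995)/0.50181 + 249.7 = 45.0978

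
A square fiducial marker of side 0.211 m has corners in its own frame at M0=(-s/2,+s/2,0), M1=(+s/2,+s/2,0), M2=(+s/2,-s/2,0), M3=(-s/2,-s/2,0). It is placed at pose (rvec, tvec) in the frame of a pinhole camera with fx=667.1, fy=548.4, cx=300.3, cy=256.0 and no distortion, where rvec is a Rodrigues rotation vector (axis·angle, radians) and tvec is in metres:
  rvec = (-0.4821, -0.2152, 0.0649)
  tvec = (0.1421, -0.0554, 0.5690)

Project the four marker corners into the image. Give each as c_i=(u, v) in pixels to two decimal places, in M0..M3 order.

Intrinsics K: fx=667.1, fy=548.4, cx=300.3, cy=256.0
Marker side s = 0.211 m; corners in marker frame (Z=0):
  M0 = (-0.1055, +0.1055, 0)
  M1 = (+0.1055, +0.1055, 0)
  M2 = (+0.1055, -0.1055, 0)
  M3 = (-0.1055, -0.1055, 0)
rvec = (-0.4821, -0.2152, 0.0649), |rvec| = θ = 0.53192 rad = 30.477°
Rodrigues: sinθ=0.50719, 1−cosθ=0.13817; R = I + sinθ·[k]× + (1−cosθ)·[k]×²:
    [+0.97533 -0.01122 -0.22047]
    [+0.11254 +0.88445 +0.45286]
    [+0.18992 -0.46651 +0.86389]
t = (0.1421, -0.0554, 0.5690) m
M0: Pc = R·M0+t = (+0.03802, +0.02604, +0.49975); u = 667.1·(+0.03802)/0.49975 + 300.3 = 351.0507, v = 548.4·(+0.02604)/0.49975 + 256.0 = 284.5704
M1: Pc = R·M1+t = (+0.24381, +0.04978, +0.53982); u = 667.1·(+0.24381)/0.53982 + 300.3 = 601.6004, v = 548.4·(+0.04978)/0.53982 + 256.0 = 306.5739
M2: Pc = R·M2+t = (+0.24618, -0.13684, +0.63825); u = 667.1·(+0.24618)/0.63825 + 300.3 = 557.6077, v = 548.4·(-0.13684)/0.63825 + 256.0 = 138.4278
M3: Pc = R·M3+t = (+0.04039, -0.16058, +0.59818); u = 667.1·(+0.04039)/0.59818 + 300.3 = 345.3397, v = 548.4·(-0.16058)/0.59818 + 256.0 = 108.7809

c0=(351.05, 284.57) c1=(601.60, 306.57) c2=(557.61, 138.43) c3=(345.34, 108.78)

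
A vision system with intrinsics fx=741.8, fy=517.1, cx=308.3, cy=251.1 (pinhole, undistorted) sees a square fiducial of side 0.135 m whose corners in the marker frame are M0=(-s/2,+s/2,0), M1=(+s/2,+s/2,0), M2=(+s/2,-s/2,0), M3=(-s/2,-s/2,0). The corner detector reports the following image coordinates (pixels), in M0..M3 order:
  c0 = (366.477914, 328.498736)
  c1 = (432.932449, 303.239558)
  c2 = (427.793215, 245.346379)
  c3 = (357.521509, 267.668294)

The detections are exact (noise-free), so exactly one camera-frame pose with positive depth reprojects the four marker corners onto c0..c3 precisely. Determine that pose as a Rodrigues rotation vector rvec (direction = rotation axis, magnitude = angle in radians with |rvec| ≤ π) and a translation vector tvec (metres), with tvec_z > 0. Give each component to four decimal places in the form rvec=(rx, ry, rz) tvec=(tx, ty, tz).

Intrinsics K: fx=741.8, fy=517.1, cx=308.3, cy=251.1
Marker side s = 0.135 m; corners in marker frame (Z=0):
  M0 = (-0.0675, +0.0675, 0)
  M1 = (+0.0675, +0.0675, 0)
  M2 = (+0.0675, -0.0675, 0)
  M3 = (-0.0675, -0.0675, 0)
Detected image corners:
  c0 = (366.477914, 328.498736) px
  c1 = (432.932449, 303.239558) px
  c2 = (427.793215, 245.346379) px
  c3 = (357.521509, 267.668294) px
Planar DLT: solve 8×8 A·h = b for H (H[2,2]=1):
  H  [+708.56309 +194.70294 +397.44651]
  H  [-30.20186 +542.62915 +286.50088]
  H  [+0.51117 +0.36091 +1.00000]
B = K⁻¹H; ‖b₁‖=0.952357, ‖b₂‖=0.952357; λ = 2/(‖b₁‖+‖b₂‖) = 1.050027, sign → tz>0 ⇒ λ=+1.050027
r₁ = λ·B[:,0] = (+0.77991,-0.32196,+0.53674); r₂ = λ·B[:,1] = (+0.11810,+0.91784,+0.37896)
r₃ = r₁×r₂ = (-0.61465,-0.23216,+0.75386); SVD([r₁ r₂ r₃]) → R = UVᵀ:
  R  [+0.77991 +0.11810 -0.61465]
  R  [-0.32196 +0.91784 -0.23216]
  R  [+0.53674 +0.37896 +0.75386]
t = (+0.12619, +0.07189, +1.05003) m
tr R = 2.451608; θ = arccos((tr R − 1)/2) = 0.758594 rad = 43.464°
axis k = ((R−Rᵀ)₃₂, (R−Rᵀ)₁₃, (R−Rᵀ)₂₁) / (2 sinθ) = (+0.444196, -0.836886, -0.319862)
rvec = θ·k = (+0.336964, -0.634856, -0.242645)

rvec=(0.3370, -0.6349, -0.2426) tvec=(0.1262, 0.0719, 1.0500)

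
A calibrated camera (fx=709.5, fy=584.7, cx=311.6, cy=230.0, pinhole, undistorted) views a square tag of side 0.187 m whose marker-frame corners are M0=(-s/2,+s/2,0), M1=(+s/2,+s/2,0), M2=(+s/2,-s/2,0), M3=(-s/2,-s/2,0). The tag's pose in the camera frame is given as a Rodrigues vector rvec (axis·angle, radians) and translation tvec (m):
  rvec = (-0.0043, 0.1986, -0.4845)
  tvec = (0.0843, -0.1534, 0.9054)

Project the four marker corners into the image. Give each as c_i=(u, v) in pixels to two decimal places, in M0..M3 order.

c0=(347.57, 212.60) c1=(479.13, 154.56) c2=(408.62, 46.92) c3=(281.09, 108.45)

Intrinsics K: fx=709.5, fy=584.7, cx=311.6, cy=230.0
Marker side s = 0.187 m; corners in marker frame (Z=0):
  M0 = (-0.0935, +0.0935, 0)
  M1 = (+0.0935, +0.0935, 0)
  M2 = (+0.0935, -0.0935, 0)
  M3 = (-0.0935, -0.0935, 0)
rvec = (-0.0043, 0.1986, -0.4845), |rvec| = θ = 0.52364 rad = 30.002°
Rodrigues: sinθ=0.50004, 1−cosθ=0.13400; R = I + sinθ·[k]× + (1−cosθ)·[k]×²:
    [+0.86601 +0.46224 +0.19067]
    [-0.46308 +0.88528 -0.04292]
    [-0.18863 -0.05113 +0.98072]
t = (0.0843, -0.1534, 0.9054) m
M0: Pc = R·M0+t = (+0.04655, -0.02733, +0.91826); u = 709.5·(+0.04655)/0.91826 + 311.6 = 347.5654, v = 584.7·(-0.02733)/0.91826 + 230.0 = 212.5984
M1: Pc = R·M1+t = (+0.20849, -0.11392, +0.88298); u = 709.5·(+0.20849)/0.88298 + 311.6 = 479.1288, v = 584.7·(-0.11392)/0.88298 + 230.0 = 154.5608
M2: Pc = R·M2+t = (+0.12205, -0.27947, +0.89254); u = 709.5·(+0.12205)/0.89254 + 311.6 = 408.6219, v = 584.7·(-0.27947)/0.89254 + 230.0 = 46.9200
M3: Pc = R·M3+t = (-0.03989, -0.19288, +0.92782); u = 709.5·(-0.03989)/0.92782 + 311.6 = 281.0948, v = 584.7·(-0.19288)/0.92782 + 230.0 = 108.4518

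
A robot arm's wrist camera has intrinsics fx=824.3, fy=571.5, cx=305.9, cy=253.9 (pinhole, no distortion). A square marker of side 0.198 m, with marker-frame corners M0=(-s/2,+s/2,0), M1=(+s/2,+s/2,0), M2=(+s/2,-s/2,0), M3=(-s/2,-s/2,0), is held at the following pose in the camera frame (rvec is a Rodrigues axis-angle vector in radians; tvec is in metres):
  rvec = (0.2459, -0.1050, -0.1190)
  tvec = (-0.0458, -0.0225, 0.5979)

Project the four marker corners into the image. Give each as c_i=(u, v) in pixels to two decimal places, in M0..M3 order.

Intrinsics K: fx=824.3, fy=571.5, cx=305.9, cy=253.9
Marker side s = 0.198 m; corners in marker frame (Z=0):
  M0 = (-0.0990, +0.0990, 0)
  M1 = (+0.0990, +0.0990, 0)
  M2 = (+0.0990, -0.0990, 0)
  M3 = (-0.0990, -0.0990, 0)
rvec = (0.2459, -0.1050, -0.1190), |rvec| = θ = 0.29267 rad = 16.768°
Rodrigues: sinθ=0.28850, 1−cosθ=0.04252; R = I + sinθ·[k]× + (1−cosθ)·[k]×²:
    [+0.98750 +0.10449 -0.11803]
    [-0.13013 +0.96295 -0.23620]
    [+0.08898 +0.24861 +0.96451]
t = (-0.0458, -0.0225, 0.5979) m
M0: Pc = R·M0+t = (-0.13322, +0.08571, +0.61370); u = 824.3·(-0.13322)/0.61370 + 305.9 = 126.9678, v = 571.5·(+0.08571)/0.61370 + 253.9 = 333.7203
M1: Pc = R·M1+t = (+0.06231, +0.05995, +0.63132); u = 824.3·(+0.06231)/0.63132 + 305.9 = 387.2523, v = 571.5·(+0.05995)/0.63132 + 253.9 = 308.1691
M2: Pc = R·M2+t = (+0.04162, -0.13071, +0.58210); u = 824.3·(+0.04162)/0.58210 + 305.9 = 364.8341, v = 571.5·(-0.13071)/0.58210 + 253.9 = 125.5649
M3: Pc = R·M3+t = (-0.15391, -0.10495, +0.56448); u = 824.3·(-0.15391)/0.56448 + 305.9 = 81.1523, v = 571.5·(-0.10495)/0.56448 + 253.9 = 147.6449

c0=(126.97, 333.72) c1=(387.25, 308.17) c2=(364.83, 125.56) c3=(81.15, 147.64)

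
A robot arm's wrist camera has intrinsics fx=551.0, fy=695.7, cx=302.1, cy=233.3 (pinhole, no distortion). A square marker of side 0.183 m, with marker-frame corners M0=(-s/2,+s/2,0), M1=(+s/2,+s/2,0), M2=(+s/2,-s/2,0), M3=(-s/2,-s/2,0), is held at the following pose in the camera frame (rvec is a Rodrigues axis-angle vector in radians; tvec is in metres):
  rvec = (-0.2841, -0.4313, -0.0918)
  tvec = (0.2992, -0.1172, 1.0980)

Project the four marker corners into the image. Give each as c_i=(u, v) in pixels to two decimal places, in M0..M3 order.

c0=(424.36, 215.07) c1=(497.76, 213.17) c2=(477.16, 108.99) c3=(405.40, 103.33)

Intrinsics K: fx=551.0, fy=695.7, cx=302.1, cy=233.3
Marker side s = 0.183 m; corners in marker frame (Z=0):
  M0 = (-0.0915, +0.0915, 0)
  M1 = (+0.0915, +0.0915, 0)
  M2 = (+0.0915, -0.0915, 0)
  M3 = (-0.0915, -0.0915, 0)
rvec = (-0.2841, -0.4313, -0.0918), |rvec| = θ = 0.52456 rad = 30.055°
Rodrigues: sinθ=0.50083, 1−cosθ=0.13445; R = I + sinθ·[k]× + (1−cosθ)·[k]×²:
    [+0.90499 +0.14752 -0.39905]
    [-0.02777 +0.95644 +0.29060]
    [+0.42453 -0.25190 +0.86966]
t = (0.2992, -0.1172, 1.0980) m
M0: Pc = R·M0+t = (+0.22989, -0.02714, +1.03611); u = 551.0·(+0.22989)/1.03611 + 302.1 = 424.3563, v = 695.7·(-0.02714)/1.03611 + 233.3 = 215.0738
M1: Pc = R·M1+t = (+0.39550, -0.03223, +1.11380); u = 551.0·(+0.39550)/1.11380 + 302.1 = 497.7579, v = 695.7·(-0.03223)/1.11380 + 233.3 = 213.1705
M2: Pc = R·M2+t = (+0.36851, -0.20726, +1.15989); u = 551.0·(+0.36851)/1.15989 + 302.1 = 477.1573, v = 695.7·(-0.20726)/1.15989 + 233.3 = 108.9888
M3: Pc = R·M3+t = (+0.20290, -0.20217, +1.08220); u = 551.0·(+0.20290)/1.08220 + 302.1 = 405.4035, v = 695.7·(-0.20217)/1.08220 + 233.3 = 103.3320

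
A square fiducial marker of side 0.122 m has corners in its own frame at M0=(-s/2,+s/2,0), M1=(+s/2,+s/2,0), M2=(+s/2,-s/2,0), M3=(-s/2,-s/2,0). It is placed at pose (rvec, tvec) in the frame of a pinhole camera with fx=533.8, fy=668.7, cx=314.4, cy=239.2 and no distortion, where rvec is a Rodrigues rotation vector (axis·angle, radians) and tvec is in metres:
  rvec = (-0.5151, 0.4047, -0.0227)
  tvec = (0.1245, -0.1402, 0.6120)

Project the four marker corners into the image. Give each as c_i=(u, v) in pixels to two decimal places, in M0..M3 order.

Intrinsics K: fx=533.8, fy=668.7, cx=314.4, cy=239.2
Marker side s = 0.122 m; corners in marker frame (Z=0):
  M0 = (-0.0610, +0.0610, 0)
  M1 = (+0.0610, +0.0610, 0)
  M2 = (+0.0610, -0.0610, 0)
  M3 = (-0.0610, -0.0610, 0)
rvec = (-0.5151, 0.4047, -0.0227), |rvec| = θ = 0.65546 rad = 37.555°
Rodrigues: sinθ=0.60952, 1−cosθ=0.20723; R = I + sinθ·[k]× + (1−cosθ)·[k]×²:
    [+0.92075 -0.07944 +0.38198]
    [-0.12166 +0.87177 +0.47457]
    [-0.37070 -0.48343 +0.79302]
t = (0.1245, -0.1402, 0.6120) m
M0: Pc = R·M0+t = (+0.06349, -0.07960, +0.60512); u = 533.8·(+0.06349)/0.60512 + 314.4 = 370.4051, v = 668.7·(-0.07960)/0.60512 + 239.2 = 151.2361
M1: Pc = R·M1+t = (+0.17582, -0.09444, +0.55990); u = 533.8·(+0.17582)/0.55990 + 314.4 = 482.0244, v = 668.7·(-0.09444)/0.55990 + 239.2 = 126.4040
M2: Pc = R·M2+t = (+0.18551, -0.20080, +0.61888); u = 533.8·(+0.18551)/0.61888 + 314.4 = 474.4095, v = 668.7·(-0.20080)/0.61888 + 239.2 = 22.2352
M3: Pc = R·M3+t = (+0.07318, -0.18596, +0.66410); u = 533.8·(+0.07318)/0.66410 + 314.4 = 373.2217, v = 668.7·(-0.18596)/0.66410 + 239.2 = 51.9559

c0=(370.41, 151.24) c1=(482.02, 126.40) c2=(474.41, 22.24) c3=(373.22, 51.96)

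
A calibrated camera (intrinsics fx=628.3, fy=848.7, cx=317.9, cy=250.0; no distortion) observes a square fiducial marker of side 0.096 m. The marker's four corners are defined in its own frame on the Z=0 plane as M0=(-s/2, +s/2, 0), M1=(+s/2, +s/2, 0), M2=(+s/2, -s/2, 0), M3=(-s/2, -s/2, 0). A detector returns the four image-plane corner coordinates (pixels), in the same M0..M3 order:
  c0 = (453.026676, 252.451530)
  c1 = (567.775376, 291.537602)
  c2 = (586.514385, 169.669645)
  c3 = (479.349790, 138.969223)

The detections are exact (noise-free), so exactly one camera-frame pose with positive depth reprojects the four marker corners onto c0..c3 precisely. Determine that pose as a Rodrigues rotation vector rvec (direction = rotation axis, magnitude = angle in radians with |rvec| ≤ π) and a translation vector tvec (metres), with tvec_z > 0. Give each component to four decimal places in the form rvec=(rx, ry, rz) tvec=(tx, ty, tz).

Intrinsics K: fx=628.3, fy=848.7, cx=317.9, cy=250.0
Marker side s = 0.096 m; corners in marker frame (Z=0):
  M0 = (-0.0480, +0.0480, 0)
  M1 = (+0.0480, +0.0480, 0)
  M2 = (+0.0480, -0.0480, 0)
  M3 = (-0.0480, -0.0480, 0)
Detected image corners:
  c0 = (453.026676, 252.451530) px
  c1 = (567.775376, 291.537602) px
  c2 = (586.514385, 169.669645) px
  c3 = (479.349790, 138.969223) px
Planar DLT: solve 8×8 A·h = b for H (H[2,2]=1):
  H  [+892.89445 -660.14736 +520.77241]
  H  [+254.97123 +1051.27877 +210.43928]
  H  [-0.50101 -0.81374 +1.00000]
B = K⁻¹H; ‖b₁‖=1.804463, ‖b₂‖=1.804464; λ = 2/(‖b₁‖+‖b₂‖) = 0.554181, sign → tz>0 ⇒ λ=+0.554181
r₁ = λ·B[:,0] = (+0.92805,+0.24828,-0.27765); r₂ = λ·B[:,1] = (-0.35410,+0.81930,-0.45096)
r₃ = r₁×r₂ = (+0.11552,+0.51683,+0.84826); SVD([r₁ r₂ r₃]) → R = UVᵀ:
  R  [+0.92805 -0.35410 +0.11552]
  R  [+0.24828 +0.81930 +0.51683]
  R  [-0.27765 -0.45096 +0.84826]
t = (+0.17894, -0.02583, +0.55418) m
tr R = 2.595605; θ = arccos((tr R − 1)/2) = 0.647155 rad = 37.079°
axis k = ((R−Rᵀ)₃₂, (R−Rᵀ)₁₃, (R−Rᵀ)₂₁) / (2 sinθ) = (-0.802581, +0.326054, +0.499552)
rvec = θ·k = (-0.519394, +0.211007, +0.323288)

rvec=(-0.5194, 0.2110, 0.3233) tvec=(0.1789, -0.0258, 0.5542)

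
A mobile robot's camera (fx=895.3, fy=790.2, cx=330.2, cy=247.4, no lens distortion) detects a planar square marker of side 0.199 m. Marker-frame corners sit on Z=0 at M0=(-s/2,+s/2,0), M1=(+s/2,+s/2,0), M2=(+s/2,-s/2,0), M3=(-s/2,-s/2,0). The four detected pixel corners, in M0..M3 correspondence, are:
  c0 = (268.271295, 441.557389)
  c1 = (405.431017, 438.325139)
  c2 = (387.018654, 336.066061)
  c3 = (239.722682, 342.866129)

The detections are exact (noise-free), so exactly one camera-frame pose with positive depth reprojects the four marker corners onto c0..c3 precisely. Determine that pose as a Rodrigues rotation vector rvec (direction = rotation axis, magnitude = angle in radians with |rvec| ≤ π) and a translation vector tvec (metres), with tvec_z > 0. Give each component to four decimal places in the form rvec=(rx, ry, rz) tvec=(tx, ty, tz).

Intrinsics K: fx=895.3, fy=790.2, cx=330.2, cy=247.4
Marker side s = 0.199 m; corners in marker frame (Z=0):
  M0 = (-0.0995, +0.0995, 0)
  M1 = (+0.0995, +0.0995, 0)
  M2 = (+0.0995, -0.0995, 0)
  M3 = (-0.0995, -0.0995, 0)
Detected image corners:
  c0 = (268.271295, 441.557389) px
  c1 = (405.431017, 438.325139) px
  c2 = (387.018654, 336.066061) px
  c3 = (239.722682, 342.866129) px
Planar DLT: solve 8×8 A·h = b for H (H[2,2]=1):
  H  [+661.96554 +243.37488 +324.43316]
  H  [-86.92330 +654.56795 +391.66499]
  H  [-0.15925 +0.38442 +1.00000]
B = K⁻¹H; ‖b₁‖=0.816063, ‖b₂‖=0.816063; λ = 2/(‖b₁‖+‖b₂‖) = 1.225396, sign → tz>0 ⇒ λ=+1.225396
r₁ = λ·B[:,0] = (+0.97800,-0.07370,-0.19514); r₂ = λ·B[:,1] = (+0.15937,+0.86758,+0.47107)
r₃ = r₁×r₂ = (+0.13458,-0.49180,+0.86024); SVD([r₁ r₂ r₃]) → R = UVᵀ:
  R  [+0.97800 +0.15937 +0.13458]
  R  [-0.07370 +0.86758 -0.49180]
  R  [-0.19514 +0.47107 +0.86024]
t = (-0.00789, +0.22372, +1.22540) m
tr R = 2.705826; θ = arccos((tr R − 1)/2) = 0.549256 rad = 31.470°
axis k = ((R−Rᵀ)₃₂, (R−Rᵀ)₁₃, (R−Rᵀ)₂₁) / (2 sinθ) = (+0.922195, +0.315796, -0.223225)
rvec = θ·k = (+0.506521, +0.173453, -0.122608)

rvec=(0.5065, 0.1735, -0.1226) tvec=(-0.0079, 0.2237, 1.2254)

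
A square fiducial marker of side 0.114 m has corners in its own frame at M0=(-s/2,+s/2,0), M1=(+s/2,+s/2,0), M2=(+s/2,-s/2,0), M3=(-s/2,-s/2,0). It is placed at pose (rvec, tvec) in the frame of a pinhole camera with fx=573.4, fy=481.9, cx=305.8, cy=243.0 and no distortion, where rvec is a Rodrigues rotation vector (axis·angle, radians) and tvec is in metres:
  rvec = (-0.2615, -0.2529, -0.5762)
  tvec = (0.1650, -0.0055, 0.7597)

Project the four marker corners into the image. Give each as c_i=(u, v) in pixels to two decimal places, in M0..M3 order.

c0=(424.03, 288.44) c1=(487.61, 250.52) c2=(436.21, 193.97) c3=(371.89, 228.28)

Intrinsics K: fx=573.4, fy=481.9, cx=305.8, cy=243.0
Marker side s = 0.114 m; corners in marker frame (Z=0):
  M0 = (-0.0570, +0.0570, 0)
  M1 = (+0.0570, +0.0570, 0)
  M2 = (+0.0570, -0.0570, 0)
  M3 = (-0.0570, -0.0570, 0)
rvec = (-0.2615, -0.2529, -0.5762), |rvec| = θ = 0.68143 rad = 39.043°
Rodrigues: sinθ=0.62990, 1−cosθ=0.22333; R = I + sinθ·[k]× + (1−cosθ)·[k]×²:
    [+0.80956 +0.56444 -0.16131]
    [-0.50082 +0.80743 +0.31181]
    [+0.30624 -0.17164 +0.93635]
t = (0.1650, -0.0055, 0.7597) m
M0: Pc = R·M0+t = (+0.15103, +0.06907, +0.73246); u = 573.4·(+0.15103)/0.73246 + 305.8 = 424.0309, v = 481.9·(+0.06907)/0.73246 + 243.0 = 288.4430
M1: Pc = R·M1+t = (+0.24332, +0.01198, +0.76737); u = 573.4·(+0.24332)/0.76737 + 305.8 = 487.6133, v = 481.9·(+0.01198)/0.76737 + 243.0 = 250.5212
M2: Pc = R·M2+t = (+0.17897, -0.08007, +0.78694); u = 573.4·(+0.17897)/0.78694 + 305.8 = 436.2072, v = 481.9·(-0.08007)/0.78694 + 243.0 = 193.9669
M3: Pc = R·M3+t = (+0.08668, -0.02298, +0.75203); u = 573.4·(+0.08668)/0.75203 + 305.8 = 371.8926, v = 481.9·(-0.02298)/0.75203 + 243.0 = 228.2765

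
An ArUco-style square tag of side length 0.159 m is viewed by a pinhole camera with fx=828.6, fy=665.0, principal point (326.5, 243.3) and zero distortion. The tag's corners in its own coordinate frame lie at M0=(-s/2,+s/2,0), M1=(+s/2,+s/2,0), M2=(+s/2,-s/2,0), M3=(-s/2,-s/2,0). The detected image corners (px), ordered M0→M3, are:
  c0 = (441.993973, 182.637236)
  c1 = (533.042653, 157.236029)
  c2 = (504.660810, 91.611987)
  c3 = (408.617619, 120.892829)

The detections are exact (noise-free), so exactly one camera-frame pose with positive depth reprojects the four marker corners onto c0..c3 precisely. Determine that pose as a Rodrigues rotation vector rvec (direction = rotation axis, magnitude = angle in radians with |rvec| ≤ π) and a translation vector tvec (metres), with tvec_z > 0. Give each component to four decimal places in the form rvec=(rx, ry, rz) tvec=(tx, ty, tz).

rvec=(0.6444, 0.1787, -0.3978) tvec=(0.2371, -0.2114, 1.3523)

Intrinsics K: fx=828.6, fy=665.0, cx=326.5, cy=243.3
Marker side s = 0.159 m; corners in marker frame (Z=0):
  M0 = (-0.0795, +0.0795, 0)
  M1 = (+0.0795, +0.0795, 0)
  M2 = (+0.0795, -0.0795, 0)
  M3 = (-0.0795, -0.0795, 0)
Detected image corners:
  c0 = (441.993973, 182.637236) px
  c1 = (533.042653, 157.236029) px
  c2 = (504.660810, 91.611987) px
  c3 = (408.617619, 120.892829) px
Planar DLT: solve 8×8 A·h = b for H (H[2,2]=1):
  H  [+489.01954 +385.60811 +471.79740]
  H  [-200.46896 +456.23938 +139.34696]
  H  [-0.20932 +0.40489 +1.00000]
B = K⁻¹H; ‖b₁‖=0.739491, ‖b₂‖=0.739491; λ = 2/(‖b₁‖+‖b₂‖) = 1.352282, sign → tz>0 ⇒ λ=+1.352282
r₁ = λ·B[:,0] = (+0.90962,-0.30409,-0.28306); r₂ = λ·B[:,1] = (+0.41357,+0.72745,+0.54752)
r₃ = r₁×r₂ = (+0.03941,-0.61510,+0.78746); SVD([r₁ r₂ r₃]) → R = UVᵀ:
  R  [+0.90962 +0.41357 +0.03941]
  R  [-0.30409 +0.72745 -0.61510]
  R  [-0.28306 +0.54752 +0.78746]
t = (+0.23713, -0.21139, +1.35228) m
tr R = 2.424530; θ = arccos((tr R − 1)/2) = 0.778077 rad = 44.581°
axis k = ((R−Rᵀ)₃₂, (R−Rᵀ)₁₃, (R−Rᵀ)₂₁) / (2 sinθ) = (+0.828183, +0.229705, -0.511223)
rvec = θ·k = (+0.644390, +0.178728, -0.397771)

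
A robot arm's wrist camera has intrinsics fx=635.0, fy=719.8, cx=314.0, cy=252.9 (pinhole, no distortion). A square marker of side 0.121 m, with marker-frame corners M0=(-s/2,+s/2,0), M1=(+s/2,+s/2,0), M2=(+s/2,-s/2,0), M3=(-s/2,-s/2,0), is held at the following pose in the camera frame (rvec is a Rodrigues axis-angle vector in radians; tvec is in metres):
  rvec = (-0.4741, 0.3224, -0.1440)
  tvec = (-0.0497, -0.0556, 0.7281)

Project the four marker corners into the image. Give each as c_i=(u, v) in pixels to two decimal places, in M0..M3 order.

Intrinsics K: fx=635.0, fy=719.8, cx=314.0, cy=252.9
Marker side s = 0.121 m; corners in marker frame (Z=0):
  M0 = (-0.0605, +0.0605, 0)
  M1 = (+0.0605, +0.0605, 0)
  M2 = (+0.0605, -0.0605, 0)
  M3 = (-0.0605, -0.0605, 0)
rvec = (-0.4741, 0.3224, -0.1440), |rvec| = θ = 0.59114 rad = 33.870°
Rodrigues: sinθ=0.55731, 1−cosθ=0.16970; R = I + sinθ·[k]× + (1−cosθ)·[k]×²:
    [+0.93946 +0.06153 +0.33710]
    [-0.20998 +0.88078 +0.42442]
    [-0.27080 -0.46951 +0.84037]
t = (-0.0497, -0.0556, 0.7281) m
M0: Pc = R·M0+t = (-0.10281, +0.01039, +0.71608); u = 635.0·(-0.10281)/0.71608 + 314.0 = 222.8268, v = 719.8·(+0.01039)/0.71608 + 252.9 = 263.3452
M1: Pc = R·M1+t = (+0.01086, -0.01502, +0.68331); u = 635.0·(+0.01086)/0.68331 + 314.0 = 324.0920, v = 719.8·(-0.01502)/0.68331 + 252.9 = 237.0813
M2: Pc = R·M2+t = (+0.00341, -0.12159, +0.74012); u = 635.0·(+0.00341)/0.74012 + 314.0 = 316.9293, v = 719.8·(-0.12159)/0.74012 + 252.9 = 134.6475
M3: Pc = R·M3+t = (-0.11026, -0.09618, +0.77289); u = 635.0·(-0.11026)/0.77289 + 314.0 = 223.4113, v = 719.8·(-0.09618)/0.77289 + 252.9 = 163.3235

c0=(222.83, 263.35) c1=(324.09, 237.08) c2=(316.93, 134.65) c3=(223.41, 163.32)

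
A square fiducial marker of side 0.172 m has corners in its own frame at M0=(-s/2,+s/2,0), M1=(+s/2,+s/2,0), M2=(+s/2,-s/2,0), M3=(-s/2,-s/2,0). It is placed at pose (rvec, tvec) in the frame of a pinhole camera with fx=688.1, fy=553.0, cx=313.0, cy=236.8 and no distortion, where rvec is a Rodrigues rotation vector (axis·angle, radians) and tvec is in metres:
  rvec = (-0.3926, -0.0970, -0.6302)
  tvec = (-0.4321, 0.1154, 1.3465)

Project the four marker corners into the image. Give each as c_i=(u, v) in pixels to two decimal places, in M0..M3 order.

Intrinsics K: fx=688.1, fy=553.0, cx=313.0, cy=236.8
Marker side s = 0.172 m; corners in marker frame (Z=0):
  M0 = (-0.0860, +0.0860, 0)
  M1 = (+0.0860, +0.0860, 0)
  M2 = (+0.0860, -0.0860, 0)
  M3 = (-0.0860, -0.0860, 0)
rvec = (-0.3926, -0.0970, -0.6302), |rvec| = θ = 0.74880 rad = 42.903°
Rodrigues: sinθ=0.68076, 1−cosθ=0.26749; R = I + sinθ·[k]× + (1−cosθ)·[k]×²:
    [+0.80604 +0.59111 +0.02985]
    [-0.55477 +0.73700 +0.38609]
    [+0.20622 -0.32776 +0.92198]
t = (-0.4321, 0.1154, 1.3465) m
M0: Pc = R·M0+t = (-0.45058, +0.22649, +1.30058); u = 688.1·(-0.45058)/1.30058 + 313.0 = 74.6080, v = 553.0·(+0.22649)/1.30058 + 236.8 = 333.1034
M1: Pc = R·M1+t = (-0.31195, +0.13107, +1.33605); u = 688.1·(-0.31195)/1.33605 + 313.0 = 152.3398, v = 553.0·(+0.13107)/1.33605 + 236.8 = 291.0515
M2: Pc = R·M2+t = (-0.41362, +0.00431, +1.39242); u = 688.1·(-0.41362)/1.39242 + 313.0 = 108.6017, v = 553.0·(+0.00431)/1.39242 + 236.8 = 238.5109
M3: Pc = R·M3+t = (-0.55225, +0.09973, +1.35695); u = 688.1·(-0.55225)/1.35695 + 313.0 = 32.9560, v = 553.0·(+0.09973)/1.35695 + 236.8 = 277.4424

c0=(74.61, 333.10) c1=(152.34, 291.05) c2=(108.60, 238.51) c3=(32.96, 277.44)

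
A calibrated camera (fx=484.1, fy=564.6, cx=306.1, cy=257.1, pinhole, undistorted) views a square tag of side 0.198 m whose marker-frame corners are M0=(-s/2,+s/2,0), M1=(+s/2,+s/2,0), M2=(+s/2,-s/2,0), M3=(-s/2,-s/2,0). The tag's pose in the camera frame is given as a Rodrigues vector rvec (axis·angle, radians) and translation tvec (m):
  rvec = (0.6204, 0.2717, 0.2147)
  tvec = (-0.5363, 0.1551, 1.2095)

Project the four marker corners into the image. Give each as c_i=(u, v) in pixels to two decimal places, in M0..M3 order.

Intrinsics K: fx=484.1, fy=564.6, cx=306.1, cy=257.1
Marker side s = 0.198 m; corners in marker frame (Z=0):
  M0 = (-0.0990, +0.0990, 0)
  M1 = (+0.0990, +0.0990, 0)
  M2 = (+0.0990, -0.0990, 0)
  M3 = (-0.0990, -0.0990, 0)
rvec = (0.6204, 0.2717, 0.2147), |rvec| = θ = 0.71050 rad = 40.709°
Rodrigues: sinθ=0.65221, 1−cosθ=0.24197; R = I + sinθ·[k]× + (1−cosθ)·[k]×²:
    [+0.94252 -0.11629 +0.31326]
    [+0.27788 +0.79342 -0.54154]
    [-0.18557 +0.59746 +0.78013]
t = (-0.5363, 0.1551, 1.2095) m
M0: Pc = R·M0+t = (-0.64112, +0.20614, +1.28702); u = 484.1·(-0.64112)/1.28702 + 306.1 = 64.9480, v = 564.6·(+0.20614)/1.28702 + 257.1 = 347.5303
M1: Pc = R·M1+t = (-0.45450, +0.26116, +1.25028); u = 484.1·(-0.45450)/1.25028 + 306.1 = 130.1191, v = 564.6·(+0.26116)/1.25028 + 257.1 = 375.0339
M2: Pc = R·M2+t = (-0.43148, +0.10406, +1.13198); u = 484.1·(-0.43148)/1.13198 + 306.1 = 121.5753, v = 564.6·(+0.10406)/1.13198 + 257.1 = 309.0032
M3: Pc = R·M3+t = (-0.61810, +0.04904, +1.16872); u = 484.1·(-0.61810)/1.16872 + 306.1 = 50.0762, v = 564.6·(+0.04904)/1.16872 + 257.1 = 280.7915

c0=(64.95, 347.53) c1=(130.12, 375.03) c2=(121.58, 309.00) c3=(50.08, 280.79)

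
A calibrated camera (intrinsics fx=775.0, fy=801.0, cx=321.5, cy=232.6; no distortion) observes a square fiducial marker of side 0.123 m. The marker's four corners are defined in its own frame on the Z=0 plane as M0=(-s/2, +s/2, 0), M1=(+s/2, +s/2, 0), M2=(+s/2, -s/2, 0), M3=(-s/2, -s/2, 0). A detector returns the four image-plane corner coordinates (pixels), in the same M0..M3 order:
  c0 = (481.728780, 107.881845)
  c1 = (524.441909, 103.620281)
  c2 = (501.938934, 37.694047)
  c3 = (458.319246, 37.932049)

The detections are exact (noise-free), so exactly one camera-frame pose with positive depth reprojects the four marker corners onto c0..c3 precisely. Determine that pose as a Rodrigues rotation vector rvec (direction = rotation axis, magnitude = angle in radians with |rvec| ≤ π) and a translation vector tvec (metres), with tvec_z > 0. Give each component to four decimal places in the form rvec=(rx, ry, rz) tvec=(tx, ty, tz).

Intrinsics K: fx=775.0, fy=801.0, cx=321.5, cy=232.6
Marker side s = 0.123 m; corners in marker frame (Z=0):
  M0 = (-0.0615, +0.0615, 0)
  M1 = (+0.0615, +0.0615, 0)
  M2 = (+0.0615, -0.0615, 0)
  M3 = (-0.0615, -0.0615, 0)
Detected image corners:
  c0 = (481.728780, 107.881845) px
  c1 = (524.441909, 103.620281) px
  c2 = (501.938934, 37.694047) px
  c3 = (458.319246, 37.932049) px
Planar DLT: solve 8×8 A·h = b for H (H[2,2]=1):
  H  [+586.30741 +145.30980 +492.18347]
  H  [+16.15689 +545.84161 +71.57378]
  H  [+0.47872 -0.08384 +1.00000]
B = K⁻¹H; ‖b₁‖=0.744706, ‖b₂‖=0.744706; λ = 2/(‖b₁‖+‖b₂‖) = 1.342812, sign → tz>0 ⇒ λ=+1.342812
r₁ = λ·B[:,0] = (+0.74920,-0.15958,+0.64283); r₂ = λ·B[:,1] = (+0.29848,+0.94775,-0.11259)
r₃ = r₁×r₂ = (-0.59128,+0.27622,+0.75769); SVD([r₁ r₂ r₃]) → R = UVᵀ:
  R  [+0.74920 +0.29848 -0.59128]
  R  [-0.15958 +0.94775 +0.27622]
  R  [+0.64283 -0.11259 +0.75769]
t = (+0.29574, -0.26995, +1.34281) m
tr R = 2.454643; θ = arccos((tr R − 1)/2) = 0.756385 rad = 43.338°
axis k = ((R−Rᵀ)₃₂, (R−Rᵀ)₁₃, (R−Rᵀ)₂₁) / (2 sinθ) = (-0.283263, -0.899107, -0.333720)
rvec = θ·k = (-0.214256, -0.680071, -0.252421)

rvec=(-0.2143, -0.6801, -0.2524) tvec=(0.2957, -0.2699, 1.3428)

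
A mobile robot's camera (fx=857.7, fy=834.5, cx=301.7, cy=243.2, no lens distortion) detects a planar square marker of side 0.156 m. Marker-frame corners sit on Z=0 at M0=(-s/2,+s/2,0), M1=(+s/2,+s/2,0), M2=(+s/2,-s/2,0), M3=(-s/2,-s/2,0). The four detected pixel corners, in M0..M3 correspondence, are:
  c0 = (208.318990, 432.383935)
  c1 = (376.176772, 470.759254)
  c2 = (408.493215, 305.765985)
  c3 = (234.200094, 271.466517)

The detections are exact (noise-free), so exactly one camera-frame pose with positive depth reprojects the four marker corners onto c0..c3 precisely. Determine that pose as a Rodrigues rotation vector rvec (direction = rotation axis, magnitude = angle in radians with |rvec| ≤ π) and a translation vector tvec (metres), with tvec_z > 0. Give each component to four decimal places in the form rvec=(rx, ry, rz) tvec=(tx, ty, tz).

rvec=(0.1432, 0.1716, 0.1785) tvec=(0.0031, 0.1164, 0.7593)

Intrinsics K: fx=857.7, fy=834.5, cx=301.7, cy=243.2
Marker side s = 0.156 m; corners in marker frame (Z=0):
  M0 = (-0.0780, +0.0780, 0)
  M1 = (+0.0780, +0.0780, 0)
  M2 = (+0.0780, -0.0780, 0)
  M3 = (-0.0780, -0.0780, 0)
Detected image corners:
  c0 = (208.318990, 432.383935) px
  c1 = (376.176772, 470.759254) px
  c2 = (408.493215, 305.765985) px
  c3 = (234.200094, 271.466517) px
Planar DLT: solve 8×8 A·h = b for H (H[2,2]=1):
  H  [+1033.01978 -122.98392 +305.18714]
  H  [+156.79887 +1120.63227 +371.11108]
  H  [-0.20628 +0.20605 +1.00000]
B = K⁻¹H; ‖b₁‖=1.317082, ‖b₂‖=1.317082; λ = 2/(‖b₁‖+‖b₂‖) = 0.759254, sign → tz>0 ⇒ λ=+0.759254
r₁ = λ·B[:,0] = (+0.96954,+0.18830,-0.15662); r₂ = λ·B[:,1] = (-0.16390,+0.97399,+0.15644)
r₃ = r₁×r₂ = (+0.18200,-0.12601,+0.97519); SVD([r₁ r₂ r₃]) → R = UVᵀ:
  R  [+0.96954 -0.16390 +0.18200]
  R  [+0.18830 +0.97399 -0.12601]
  R  [-0.15662 +0.15644 +0.97519]
t = (+0.00309, +0.11638, +0.75925) m
tr R = 2.918726; θ = arccos((tr R − 1)/2) = 0.286060 rad = 16.390°
axis k = ((R−Rᵀ)₃₂, (R−Rᵀ)₁₃, (R−Rᵀ)₂₁) / (2 sinθ) = (+0.500488, +0.600025, +0.624084)
rvec = θ·k = (+0.143170, +0.171643, +0.178526)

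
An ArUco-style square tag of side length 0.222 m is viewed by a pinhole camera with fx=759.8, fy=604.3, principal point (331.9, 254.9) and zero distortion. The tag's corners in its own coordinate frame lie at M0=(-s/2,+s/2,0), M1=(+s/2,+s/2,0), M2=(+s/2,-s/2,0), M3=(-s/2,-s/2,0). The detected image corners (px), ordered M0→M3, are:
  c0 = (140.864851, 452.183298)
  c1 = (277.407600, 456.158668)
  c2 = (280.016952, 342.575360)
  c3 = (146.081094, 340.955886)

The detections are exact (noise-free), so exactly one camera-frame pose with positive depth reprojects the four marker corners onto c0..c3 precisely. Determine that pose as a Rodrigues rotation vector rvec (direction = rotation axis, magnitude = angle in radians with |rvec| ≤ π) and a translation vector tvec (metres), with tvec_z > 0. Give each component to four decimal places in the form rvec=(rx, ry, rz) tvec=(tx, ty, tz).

Intrinsics K: fx=759.8, fy=604.3, cx=331.9, cy=254.9
Marker side s = 0.222 m; corners in marker frame (Z=0):
  M0 = (-0.1110, +0.1110, 0)
  M1 = (+0.1110, +0.1110, 0)
  M2 = (+0.1110, -0.1110, 0)
  M3 = (-0.1110, -0.1110, 0)
Detected image corners:
  c0 = (140.864851, 452.183298) px
  c1 = (277.407600, 456.158668) px
  c2 = (280.016952, 342.575360) px
  c3 = (146.081094, 340.955886) px
Planar DLT: solve 8×8 A·h = b for H (H[2,2]=1):
  H  [+589.66872 -36.57734 +210.42016]
  H  [-24.13734 +470.65939 +397.39567]
  H  [-0.09218 -0.08950 +1.00000]
B = K⁻¹H; ‖b₁‖=0.821541, ‖b₂‖=0.821541; λ = 2/(‖b₁‖+‖b₂‖) = 1.217225, sign → tz>0 ⇒ λ=+1.217225
r₁ = λ·B[:,0] = (+0.99368,-0.00129,-0.11221); r₂ = λ·B[:,1] = (-0.01101,+0.99399,-0.10894)
r₃ = r₁×r₂ = (+0.11167,+0.10948,+0.98770); SVD([r₁ r₂ r₃]) → R = UVᵀ:
  R  [+0.99368 -0.01101 +0.11167]
  R  [-0.00129 +0.99399 +0.10948]
  R  [-0.11221 -0.10894 +0.98770]
t = (-0.19461, +0.28703, +1.21723) m
tr R = 2.975367; θ = arccos((tr R − 1)/2) = 0.157110 rad = 9.002°
axis k = ((R−Rᵀ)₃₂, (R−Rᵀ)₁₃, (R−Rᵀ)₂₁) / (2 sinθ) = (-0.697993, +0.715431, +0.031068)
rvec = θ·k = (-0.109662, +0.112401, +0.004881)

rvec=(-0.1097, 0.1124, 0.0049) tvec=(-0.1946, 0.2870, 1.2172)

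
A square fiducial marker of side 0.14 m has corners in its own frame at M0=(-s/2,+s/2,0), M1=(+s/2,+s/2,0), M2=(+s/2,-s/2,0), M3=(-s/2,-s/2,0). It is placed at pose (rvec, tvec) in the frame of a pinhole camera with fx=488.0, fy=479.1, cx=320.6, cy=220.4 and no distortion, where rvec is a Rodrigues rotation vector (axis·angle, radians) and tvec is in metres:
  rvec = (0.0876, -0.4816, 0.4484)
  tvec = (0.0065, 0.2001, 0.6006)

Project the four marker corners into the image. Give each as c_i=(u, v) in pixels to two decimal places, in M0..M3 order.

c0=(252.15, 419.48) c1=(344.81, 440.95) c2=(391.67, 344.82) c3=(304.89, 312.45)

Intrinsics K: fx=488.0, fy=479.1, cx=320.6, cy=220.4
Marker side s = 0.14 m; corners in marker frame (Z=0):
  M0 = (-0.0700, +0.0700, 0)
  M1 = (+0.0700, +0.0700, 0)
  M2 = (+0.0700, -0.0700, 0)
  M3 = (-0.0700, -0.0700, 0)
rvec = (0.0876, -0.4816, 0.4484), |rvec| = θ = 0.66383 rad = 38.035°
Rodrigues: sinθ=0.61614, 1−cosθ=0.21236; R = I + sinθ·[k]× + (1−cosθ)·[k]×²:
    [+0.79133 -0.43652 -0.42807]
    [+0.39585 +0.89941 -0.18537]
    [+0.46593 -0.02276 +0.88453]
t = (0.0065, 0.2001, 0.6006) m
M0: Pc = R·M0+t = (-0.07945, +0.23535, +0.56639); u = 488.0·(-0.07945)/0.56639 + 320.6 = 252.1468, v = 479.1·(+0.23535)/0.56639 + 220.4 = 419.4771
M1: Pc = R·M1+t = (+0.03134, +0.29077, +0.63162); u = 488.0·(+0.03134)/0.63162 + 320.6 = 344.8116, v = 479.1·(+0.29077)/0.63162 + 220.4 = 440.9547
M2: Pc = R·M2+t = (+0.09245, +0.16485, +0.63481); u = 488.0·(+0.09245)/0.63481 + 320.6 = 391.6693, v = 479.1·(+0.16485)/0.63481 + 220.4 = 344.8158
M3: Pc = R·M3+t = (-0.01834, +0.10943, +0.56958); u = 488.0·(-0.01834)/0.56958 + 320.6 = 304.8891, v = 479.1·(+0.10943)/0.56958 + 220.4 = 312.4482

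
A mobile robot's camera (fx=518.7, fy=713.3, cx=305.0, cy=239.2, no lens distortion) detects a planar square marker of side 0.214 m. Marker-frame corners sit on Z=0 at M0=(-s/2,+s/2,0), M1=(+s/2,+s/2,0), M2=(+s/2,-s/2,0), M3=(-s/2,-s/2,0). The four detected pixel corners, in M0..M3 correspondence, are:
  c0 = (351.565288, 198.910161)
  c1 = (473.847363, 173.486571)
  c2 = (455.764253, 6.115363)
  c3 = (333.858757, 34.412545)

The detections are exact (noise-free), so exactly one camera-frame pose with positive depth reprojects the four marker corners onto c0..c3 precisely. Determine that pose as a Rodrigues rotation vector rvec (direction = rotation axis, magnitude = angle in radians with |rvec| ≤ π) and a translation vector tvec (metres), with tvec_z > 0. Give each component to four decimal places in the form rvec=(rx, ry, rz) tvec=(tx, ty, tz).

Intrinsics K: fx=518.7, fy=713.3, cx=305.0, cy=239.2
Marker side s = 0.214 m; corners in marker frame (Z=0):
  M0 = (-0.1070, +0.1070, 0)
  M1 = (+0.1070, +0.1070, 0)
  M2 = (+0.1070, -0.1070, 0)
  M3 = (-0.1070, -0.1070, 0)
Detected image corners:
  c0 = (351.565288, 198.910161) px
  c1 = (473.847363, 173.486571) px
  c2 = (455.764253, 6.115363) px
  c3 = (333.858757, 34.412545) px
Planar DLT: solve 8×8 A·h = b for H (H[2,2]=1):
  H  [+537.69493 +82.60642 +403.22530]
  H  [-133.91310 +775.07867 +103.32590]
  H  [-0.08133 -0.00249 +1.00000]
B = K⁻¹H; ‖b₁‖=1.099262, ‖b₂‖=1.099262; λ = 2/(‖b₁‖+‖b₂‖) = 0.909702, sign → tz>0 ⇒ λ=+0.909702
r₁ = λ·B[:,0] = (+0.98652,-0.14598,-0.07398); r₂ = λ·B[:,1] = (+0.14621,+0.98925,-0.00227)
r₃ = r₁×r₂ = (+0.07352,-0.00858,+0.99726); SVD([r₁ r₂ r₃]) → R = UVᵀ:
  R  [+0.98652 +0.14621 +0.07352]
  R  [-0.14598 +0.98925 -0.00858]
  R  [-0.07398 -0.00227 +0.99726]
t = (+0.17227, -0.17329, +0.90970) m
tr R = 2.973026; θ = arccos((tr R − 1)/2) = 0.164423 rad = 9.421°
axis k = ((R−Rᵀ)₃₂, (R−Rᵀ)₁₃, (R−Rᵀ)₂₁) / (2 sinθ) = (+0.019281, +0.450573, -0.892531)
rvec = θ·k = (+0.003170, +0.074085, -0.146753)

rvec=(0.0032, 0.0741, -0.1468) tvec=(0.1723, -0.1733, 0.9097)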